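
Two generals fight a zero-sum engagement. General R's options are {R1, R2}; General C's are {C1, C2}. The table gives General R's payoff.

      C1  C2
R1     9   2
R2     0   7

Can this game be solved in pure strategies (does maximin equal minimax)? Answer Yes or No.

Row minima: R1 → 2, R2 → 0; maximin = 2.
Column maxima: C1 → 9, C2 → 7; minimax = 7.
2 ≠ 7, so no pure-strategy equilibrium exists.

No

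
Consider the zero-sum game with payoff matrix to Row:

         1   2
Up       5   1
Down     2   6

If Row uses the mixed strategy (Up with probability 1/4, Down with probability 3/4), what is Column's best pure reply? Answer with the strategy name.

If Column plays 1, Row's expected payoff is (1/4)·5 + (3/4)·2 = 11/4.
If Column plays 2, Row's expected payoff is (1/4)·1 + (3/4)·6 = 19/4.
Column minimizes Row's payoff; the smallest is 11/4, so the best response is 1.

1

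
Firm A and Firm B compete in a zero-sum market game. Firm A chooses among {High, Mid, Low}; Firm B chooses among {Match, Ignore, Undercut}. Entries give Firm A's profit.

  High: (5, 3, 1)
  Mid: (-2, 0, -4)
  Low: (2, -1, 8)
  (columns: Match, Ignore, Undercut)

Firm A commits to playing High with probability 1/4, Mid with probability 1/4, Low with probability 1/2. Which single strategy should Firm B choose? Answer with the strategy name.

Ignore

If Firm B plays Match, Firm A's expected payoff is (1/4)·5 + (1/4)·(-2) + (1/2)·2 = 7/4.
If Firm B plays Ignore, Firm A's expected payoff is (1/4)·3 + (1/4)·0 + (1/2)·(-1) = 1/4.
If Firm B plays Undercut, Firm A's expected payoff is (1/4)·1 + (1/4)·(-4) + (1/2)·8 = 13/4.
Firm B minimizes Firm A's payoff; the smallest is 1/4, so the best response is Ignore.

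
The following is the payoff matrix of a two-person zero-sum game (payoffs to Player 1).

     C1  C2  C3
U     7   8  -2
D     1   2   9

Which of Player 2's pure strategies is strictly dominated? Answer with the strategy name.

C1 holds Player 1's payoff strictly below C2 in every row: 7 < 8, 1 < 2.
So C2 is strictly dominated for Player 2.

C2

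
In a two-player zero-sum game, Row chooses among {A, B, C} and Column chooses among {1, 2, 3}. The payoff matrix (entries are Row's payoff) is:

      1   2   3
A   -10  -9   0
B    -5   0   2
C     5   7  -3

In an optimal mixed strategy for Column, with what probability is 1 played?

Row minima: A → -10, B → -5, C → -3; maximin = -3.
Column maxima: 1 → 5, 2 → 7, 3 → 2; minimax = 2.
-3 ≠ 2, so there is no saddle point; optimal play is mixed.
A is strictly dominated by B, so Row never plays it.
2 is strictly dominated by 1 (it gives Row strictly more in every row), so Column never plays it.
On the remaining 2×2 (B, C vs 1, 3):
Let Row play B with probability p. Expected payoff against 1: (-5)p + 5(1−p) = −10p + 5; against 3: 2p + (-3)(1−p) = 5p − 3.
Setting these equal: −10p + 5 = 5p − 3 ⇒ −15p = -8 ⇒ p = 8/15, and the value is (-10)·(8/15) + 5 = -1/3.
For Column: with q = P(1), equating B's and C's payoffs gives −7q + 2 = 8q − 3 ⇒ q = 1/3.

1/3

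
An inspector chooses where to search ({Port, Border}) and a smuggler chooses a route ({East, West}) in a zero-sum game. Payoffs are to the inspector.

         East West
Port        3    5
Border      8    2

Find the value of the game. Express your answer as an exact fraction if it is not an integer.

Row minima: Port → 3, Border → 2; maximin = 3.
Column maxima: East → 8, West → 5; minimax = 5.
3 ≠ 5, so there is no saddle point; optimal play is mixed.
Let the inspector play Port with probability p. Expected payoff against East: 3p + 8(1−p) = −5p + 8; against West: 5p + 2(1−p) = 3p + 2.
Setting these equal: −5p + 8 = 3p + 2 ⇒ −8p = -6 ⇒ p = 3/4, and the value is (-5)·(3/4) + 8 = 17/4.
For the smuggler: with q = P(East), equating Port's and Border's payoffs gives −2q + 5 = 6q + 2 ⇒ q = 3/8.

17/4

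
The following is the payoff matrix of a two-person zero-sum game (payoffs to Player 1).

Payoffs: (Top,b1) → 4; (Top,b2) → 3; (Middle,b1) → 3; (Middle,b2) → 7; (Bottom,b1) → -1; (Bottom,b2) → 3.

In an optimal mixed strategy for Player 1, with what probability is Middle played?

Row minima: Top → 3, Middle → 3, Bottom → -1; maximin = 3.
Column maxima: b1 → 4, b2 → 7; minimax = 4.
3 ≠ 4, so there is no saddle point; optimal play is mixed.
Bottom is strictly dominated by Middle, so Player 1 never plays it.
On the remaining 2×2 (Top, Middle vs b1, b2):
Let Player 1 play Top with probability p. Expected payoff against b1: 4p + 3(1−p) = p + 3; against b2: 3p + 7(1−p) = −4p + 7.
Setting these equal: p + 3 = −4p + 7 ⇒ 5p = 4 ⇒ p = 4/5, and the value is (1)·(4/5) + 3 = 19/5.
For Player 2: with q = P(b1), equating Top's and Middle's payoffs gives q + 3 = −4q + 7 ⇒ q = 4/5.

1/5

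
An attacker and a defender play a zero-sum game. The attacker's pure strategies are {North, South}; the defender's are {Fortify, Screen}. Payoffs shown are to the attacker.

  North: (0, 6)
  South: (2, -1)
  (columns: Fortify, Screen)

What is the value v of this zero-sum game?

4/3

Row minima: North → 0, South → -1; maximin = 0.
Column maxima: Fortify → 2, Screen → 6; minimax = 2.
0 ≠ 2, so there is no saddle point; optimal play is mixed.
Let the attacker play North with probability p. Expected payoff against Fortify: 0p + 2(1−p) = −2p + 2; against Screen: 6p + (-1)(1−p) = 7p − 1.
Setting these equal: −2p + 2 = 7p − 1 ⇒ −9p = -3 ⇒ p = 1/3, and the value is (-2)·(1/3) + 2 = 4/3.
For the defender: with q = P(Fortify), equating North's and South's payoffs gives −6q + 6 = 3q − 1 ⇒ q = 7/9.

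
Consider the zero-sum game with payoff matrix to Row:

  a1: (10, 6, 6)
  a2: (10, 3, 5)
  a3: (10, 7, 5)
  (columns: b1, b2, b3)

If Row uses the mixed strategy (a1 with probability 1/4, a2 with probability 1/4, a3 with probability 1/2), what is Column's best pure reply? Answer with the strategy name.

If Column plays b1, Row's expected payoff is (1/4)·10 + (1/4)·10 + (1/2)·10 = 10.
If Column plays b2, Row's expected payoff is (1/4)·6 + (1/4)·3 + (1/2)·7 = 23/4.
If Column plays b3, Row's expected payoff is (1/4)·6 + (1/4)·5 + (1/2)·5 = 21/4.
Column minimizes Row's payoff; the smallest is 21/4, so the best response is b3.

b3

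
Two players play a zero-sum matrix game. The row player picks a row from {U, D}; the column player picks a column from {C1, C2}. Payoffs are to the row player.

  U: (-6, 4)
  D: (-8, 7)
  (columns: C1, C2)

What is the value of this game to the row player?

Row minima: U → -6, D → -8; maximin = -6.
Column maxima: C1 → -6, C2 → 7; minimax = -6.
Since maximin = minimax = -6, there is a saddle point and the value is -6.

-6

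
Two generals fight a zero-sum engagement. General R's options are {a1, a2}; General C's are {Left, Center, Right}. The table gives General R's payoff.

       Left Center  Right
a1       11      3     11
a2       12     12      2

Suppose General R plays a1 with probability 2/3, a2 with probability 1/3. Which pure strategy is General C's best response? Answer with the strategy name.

Center

If General C plays Left, General R's expected payoff is (2/3)·11 + (1/3)·12 = 34/3.
If General C plays Center, General R's expected payoff is (2/3)·3 + (1/3)·12 = 6.
If General C plays Right, General R's expected payoff is (2/3)·11 + (1/3)·2 = 8.
General C minimizes General R's payoff; the smallest is 6, so the best response is Center.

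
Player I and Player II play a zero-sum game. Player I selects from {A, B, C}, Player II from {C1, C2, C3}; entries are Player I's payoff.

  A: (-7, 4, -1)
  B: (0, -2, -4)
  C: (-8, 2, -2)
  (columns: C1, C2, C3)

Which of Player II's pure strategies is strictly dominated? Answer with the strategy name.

C3 holds Player I's payoff strictly below C2 in every row: -1 < 4, -4 < -2, -2 < 2.
So C2 is strictly dominated for Player II.

C2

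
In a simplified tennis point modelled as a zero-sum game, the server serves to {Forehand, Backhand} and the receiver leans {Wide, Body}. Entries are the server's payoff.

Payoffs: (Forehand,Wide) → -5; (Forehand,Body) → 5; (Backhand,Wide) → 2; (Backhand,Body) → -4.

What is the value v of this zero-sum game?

-5/8

Row minima: Forehand → -5, Backhand → -4; maximin = -4.
Column maxima: Wide → 2, Body → 5; minimax = 2.
-4 ≠ 2, so there is no saddle point; optimal play is mixed.
Let the server play Forehand with probability p. Expected payoff against Wide: (-5)p + 2(1−p) = −7p + 2; against Body: 5p + (-4)(1−p) = 9p − 4.
Setting these equal: −7p + 2 = 9p − 4 ⇒ −16p = -6 ⇒ p = 3/8, and the value is (-7)·(3/8) + 2 = -5/8.
For the receiver: with q = P(Wide), equating Forehand's and Backhand's payoffs gives −10q + 5 = 6q − 4 ⇒ q = 9/16.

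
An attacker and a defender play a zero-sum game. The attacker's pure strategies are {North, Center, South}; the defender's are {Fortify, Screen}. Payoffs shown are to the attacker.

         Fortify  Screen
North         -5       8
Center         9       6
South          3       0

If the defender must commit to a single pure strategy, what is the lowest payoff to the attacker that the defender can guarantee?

8

Column maxima: Fortify → 9, Screen → 8.
The smallest of these is 8.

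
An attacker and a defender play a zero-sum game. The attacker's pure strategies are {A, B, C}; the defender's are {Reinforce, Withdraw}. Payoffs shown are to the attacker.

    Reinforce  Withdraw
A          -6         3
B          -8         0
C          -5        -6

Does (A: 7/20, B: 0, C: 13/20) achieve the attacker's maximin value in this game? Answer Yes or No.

Against Reinforce this mix gives (7/20)·(-6) + (13/20)·(-5) = -107/20.
Against Withdraw this mix gives (7/20)·3 + (13/20)·(-6) = -57/20.
The defender will play Reinforce, holding the attacker to -107/20. Shifting weight toward the row that does better against Reinforce would raise this floor (the equalizing mix achieves -51/10 against both Reinforce and Withdraw), so the proposed strategy is not optimal.

No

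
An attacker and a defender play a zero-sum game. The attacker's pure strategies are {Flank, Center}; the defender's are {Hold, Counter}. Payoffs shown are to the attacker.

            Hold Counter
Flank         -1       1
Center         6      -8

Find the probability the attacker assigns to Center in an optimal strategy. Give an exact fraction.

Row minima: Flank → -1, Center → -8; maximin = -1.
Column maxima: Hold → 6, Counter → 1; minimax = 1.
-1 ≠ 1, so there is no saddle point; optimal play is mixed.
Let the attacker play Flank with probability p. Expected payoff against Hold: (-1)p + 6(1−p) = −7p + 6; against Counter: 1p + (-8)(1−p) = 9p − 8.
Setting these equal: −7p + 6 = 9p − 8 ⇒ −16p = -14 ⇒ p = 7/8, and the value is (-7)·(7/8) + 6 = -1/8.
For the defender: with q = P(Hold), equating Flank's and Center's payoffs gives −2q + 1 = 14q − 8 ⇒ q = 9/16.

1/8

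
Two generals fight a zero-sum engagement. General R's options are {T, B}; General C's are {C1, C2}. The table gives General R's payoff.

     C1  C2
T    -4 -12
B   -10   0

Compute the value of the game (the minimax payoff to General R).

Row minima: T → -12, B → -10; maximin = -10.
Column maxima: C1 → -4, C2 → 0; minimax = -4.
-10 ≠ -4, so there is no saddle point; optimal play is mixed.
Let General R play T with probability p. Expected payoff against C1: (-4)p + (-10)(1−p) = 6p − 10; against C2: (-12)p + 0(1−p) = −12p.
Setting these equal: 6p − 10 = −12p ⇒ 18p = 10 ⇒ p = 5/9, and the value is (6)·(5/9) − 10 = -20/3.
For General C: with q = P(C1), equating T's and B's payoffs gives 8q − 12 = −10q ⇒ q = 2/3.

-20/3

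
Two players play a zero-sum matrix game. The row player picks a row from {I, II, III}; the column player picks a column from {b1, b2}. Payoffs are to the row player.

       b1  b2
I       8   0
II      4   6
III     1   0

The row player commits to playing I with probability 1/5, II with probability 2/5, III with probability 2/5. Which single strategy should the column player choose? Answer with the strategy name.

If the column player plays b1, the row player's expected payoff is (1/5)·8 + (2/5)·4 + (2/5)·1 = 18/5.
If the column player plays b2, the row player's expected payoff is (1/5)·0 + (2/5)·6 + (2/5)·0 = 12/5.
The column player minimizes the row player's payoff; the smallest is 12/5, so the best response is b2.

b2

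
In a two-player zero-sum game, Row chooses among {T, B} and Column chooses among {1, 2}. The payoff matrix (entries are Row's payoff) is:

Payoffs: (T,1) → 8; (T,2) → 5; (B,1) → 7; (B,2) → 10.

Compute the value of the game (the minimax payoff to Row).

Row minima: T → 5, B → 7; maximin = 7.
Column maxima: 1 → 8, 2 → 10; minimax = 8.
7 ≠ 8, so there is no saddle point; optimal play is mixed.
Let Row play T with probability p. Expected payoff against 1: 8p + 7(1−p) = p + 7; against 2: 5p + 10(1−p) = −5p + 10.
Setting these equal: p + 7 = −5p + 10 ⇒ 6p = 3 ⇒ p = 1/2, and the value is (1)·(1/2) + 7 = 15/2.
For Column: with q = P(1), equating T's and B's payoffs gives 3q + 5 = −3q + 10 ⇒ q = 5/6.

15/2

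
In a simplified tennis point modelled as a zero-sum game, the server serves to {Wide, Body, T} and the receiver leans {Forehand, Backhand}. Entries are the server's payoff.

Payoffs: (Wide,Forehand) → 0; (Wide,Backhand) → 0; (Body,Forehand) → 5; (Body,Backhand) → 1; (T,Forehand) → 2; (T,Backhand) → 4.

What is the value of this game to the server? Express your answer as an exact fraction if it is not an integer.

Row minima: Wide → 0, Body → 1, T → 2; maximin = 2.
Column maxima: Forehand → 5, Backhand → 4; minimax = 4.
2 ≠ 4, so there is no saddle point; optimal play is mixed.
Wide is strictly dominated by Body, so the server never plays it.
On the remaining 2×2 (Body, T vs Forehand, Backhand):
Let the server play Body with probability p. Expected payoff against Forehand: 5p + 2(1−p) = 3p + 2; against Backhand: 1p + 4(1−p) = −3p + 4.
Setting these equal: 3p + 2 = −3p + 4 ⇒ 6p = 2 ⇒ p = 1/3, and the value is (3)·(1/3) + 2 = 3.
For the receiver: with q = P(Forehand), equating Body's and T's payoffs gives 4q + 1 = −2q + 4 ⇒ q = 1/2.

3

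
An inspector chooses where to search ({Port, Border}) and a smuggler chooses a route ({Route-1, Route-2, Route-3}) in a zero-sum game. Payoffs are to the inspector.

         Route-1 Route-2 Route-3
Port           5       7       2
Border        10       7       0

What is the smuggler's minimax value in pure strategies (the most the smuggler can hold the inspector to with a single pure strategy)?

Column maxima: Route-1 → 10, Route-2 → 7, Route-3 → 2.
The smallest of these is 2.

2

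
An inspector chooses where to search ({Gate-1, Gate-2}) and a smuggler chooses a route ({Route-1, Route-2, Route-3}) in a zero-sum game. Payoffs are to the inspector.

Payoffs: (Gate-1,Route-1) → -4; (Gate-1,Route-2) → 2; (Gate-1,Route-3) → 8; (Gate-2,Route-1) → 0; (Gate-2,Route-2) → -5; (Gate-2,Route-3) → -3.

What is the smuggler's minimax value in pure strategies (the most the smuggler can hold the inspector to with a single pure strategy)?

Column maxima: Route-1 → 0, Route-2 → 2, Route-3 → 8.
The smallest of these is 0.

0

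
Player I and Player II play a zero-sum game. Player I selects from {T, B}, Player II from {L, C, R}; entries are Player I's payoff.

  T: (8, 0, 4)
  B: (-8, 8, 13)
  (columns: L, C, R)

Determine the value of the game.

8/3

Row minima: T → 0, B → -8; maximin = 0.
Column maxima: L → 8, C → 8, R → 13; minimax = 8.
0 ≠ 8, so there is no saddle point; optimal play is mixed.
R is strictly dominated by C (it gives Player I strictly more in every row), so Player II never plays it.
On the remaining 2×2 (T, B vs L, C):
Let Player I play T with probability p. Expected payoff against L: 8p + (-8)(1−p) = 16p − 8; against C: 0p + 8(1−p) = −8p + 8.
Setting these equal: 16p − 8 = −8p + 8 ⇒ 24p = 16 ⇒ p = 2/3, and the value is (16)·(2/3) − 8 = 8/3.
For Player II: with q = P(L), equating T's and B's payoffs gives 8q = −16q + 8 ⇒ q = 1/3.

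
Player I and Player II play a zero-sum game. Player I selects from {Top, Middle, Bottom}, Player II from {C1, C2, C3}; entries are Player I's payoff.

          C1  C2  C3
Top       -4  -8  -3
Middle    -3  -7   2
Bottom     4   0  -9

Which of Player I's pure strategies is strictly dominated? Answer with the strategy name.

Middle gives a strictly higher payoff than Top against every column: -3 > -4, -7 > -8, 2 > -3.
So Top is strictly dominated and Player I never plays it.

Top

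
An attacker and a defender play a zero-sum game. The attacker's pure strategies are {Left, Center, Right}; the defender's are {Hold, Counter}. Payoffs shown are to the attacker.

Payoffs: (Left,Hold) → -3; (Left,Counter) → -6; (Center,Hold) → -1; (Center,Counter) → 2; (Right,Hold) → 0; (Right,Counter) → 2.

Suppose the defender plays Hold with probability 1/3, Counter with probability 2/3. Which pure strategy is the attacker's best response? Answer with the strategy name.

Expected payoff of Left: (1/3)·(-3) + (2/3)·(-6) = -5.
Expected payoff of Center: (1/3)·(-1) + (2/3)·2 = 1.
Expected payoff of Right: (1/3)·0 + (2/3)·2 = 4/3.
The largest is 4/3, so the attacker's best response is Right.

Right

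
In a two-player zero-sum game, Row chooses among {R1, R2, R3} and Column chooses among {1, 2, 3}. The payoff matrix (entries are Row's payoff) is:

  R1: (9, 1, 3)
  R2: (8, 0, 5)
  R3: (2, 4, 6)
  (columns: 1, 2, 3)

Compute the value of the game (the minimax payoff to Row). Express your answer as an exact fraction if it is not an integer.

17/5

Row minima: R1 → 1, R2 → 0, R3 → 2; maximin = 2.
Column maxima: 1 → 9, 2 → 4, 3 → 6; minimax = 4.
2 ≠ 4, so there is no saddle point; optimal play is mixed.
3 is strictly dominated by 2 (it gives Row strictly more in every row), so Column never plays it.
With 3 eliminated, R2 is strictly dominated by R1 (R1 gives Row strictly more in every remaining column), so Row never plays it.
On the remaining 2×2 (R1, R3 vs 1, 2):
Let Row play R1 with probability p. Expected payoff against 1: 9p + 2(1−p) = 7p + 2; against 2: 1p + 4(1−p) = −3p + 4.
Setting these equal: 7p + 2 = −3p + 4 ⇒ 10p = 2 ⇒ p = 1/5, and the value is (7)·(1/5) + 2 = 17/5.
For Column: with q = P(1), equating R1's and R3's payoffs gives 8q + 1 = −2q + 4 ⇒ q = 3/10.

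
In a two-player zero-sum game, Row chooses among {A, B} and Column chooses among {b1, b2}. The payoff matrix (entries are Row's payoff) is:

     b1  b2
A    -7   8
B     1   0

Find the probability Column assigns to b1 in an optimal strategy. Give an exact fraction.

1/2

Row minima: A → -7, B → 0; maximin = 0.
Column maxima: b1 → 1, b2 → 8; minimax = 1.
0 ≠ 1, so there is no saddle point; optimal play is mixed.
Let Row play A with probability p. Expected payoff against b1: (-7)p + 1(1−p) = −8p + 1; against b2: 8p + 0(1−p) = 8p.
Setting these equal: −8p + 1 = 8p ⇒ −16p = -1 ⇒ p = 1/16, and the value is (-8)·(1/16) + 1 = 1/2.
For Column: with q = P(b1), equating A's and B's payoffs gives −15q + 8 = q ⇒ q = 1/2.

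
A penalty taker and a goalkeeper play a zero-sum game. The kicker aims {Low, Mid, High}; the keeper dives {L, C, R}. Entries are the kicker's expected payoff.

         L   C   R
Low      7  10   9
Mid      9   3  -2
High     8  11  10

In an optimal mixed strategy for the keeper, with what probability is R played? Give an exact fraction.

1/13

Row minima: Low → 7, Mid → -2, High → 8; maximin = 8.
Column maxima: L → 9, C → 11, R → 10; minimax = 9.
8 ≠ 9, so there is no saddle point; optimal play is mixed.
Low is strictly dominated by High, so the kicker never plays it.
C is strictly dominated by R (it gives the kicker strictly more in every row), so the keeper never plays it.
On the remaining 2×2 (Mid, High vs L, R):
Let the kicker play Mid with probability p. Expected payoff against L: 9p + 8(1−p) = p + 8; against R: (-2)p + 10(1−p) = −12p + 10.
Setting these equal: p + 8 = −12p + 10 ⇒ 13p = 2 ⇒ p = 2/13, and the value is (1)·(2/13) + 8 = 106/13.
For the keeper: with q = P(L), equating Mid's and High's payoffs gives 11q − 2 = −2q + 10 ⇒ q = 12/13.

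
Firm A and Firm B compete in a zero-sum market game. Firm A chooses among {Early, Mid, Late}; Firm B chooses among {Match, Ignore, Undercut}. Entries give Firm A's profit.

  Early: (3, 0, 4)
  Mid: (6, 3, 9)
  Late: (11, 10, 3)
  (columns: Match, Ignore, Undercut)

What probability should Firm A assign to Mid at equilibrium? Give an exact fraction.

Row minima: Early → 0, Mid → 3, Late → 3; maximin = 3.
Column maxima: Match → 11, Ignore → 10, Undercut → 9; minimax = 9.
3 ≠ 9, so there is no saddle point; optimal play is mixed.
Early is strictly dominated by Mid, so Firm A never plays it.
Match is strictly dominated by Ignore (it gives Firm A strictly more in every row), so Firm B never plays it.
On the remaining 2×2 (Mid, Late vs Ignore, Undercut):
Let Firm A play Mid with probability p. Expected payoff against Ignore: 3p + 10(1−p) = −7p + 10; against Undercut: 9p + 3(1−p) = 6p + 3.
Setting these equal: −7p + 10 = 6p + 3 ⇒ −13p = -7 ⇒ p = 7/13, and the value is (-7)·(7/13) + 10 = 81/13.
For Firm B: with q = P(Ignore), equating Mid's and Late's payoffs gives −6q + 9 = 7q + 3 ⇒ q = 6/13.

7/13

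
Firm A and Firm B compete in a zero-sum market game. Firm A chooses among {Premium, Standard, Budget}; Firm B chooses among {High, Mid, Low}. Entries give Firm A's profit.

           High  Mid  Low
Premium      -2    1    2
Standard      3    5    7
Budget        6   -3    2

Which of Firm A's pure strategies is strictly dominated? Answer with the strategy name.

Premium

Standard gives a strictly higher payoff than Premium against every column: 3 > -2, 5 > 1, 7 > 2.
So Premium is strictly dominated and Firm A never plays it.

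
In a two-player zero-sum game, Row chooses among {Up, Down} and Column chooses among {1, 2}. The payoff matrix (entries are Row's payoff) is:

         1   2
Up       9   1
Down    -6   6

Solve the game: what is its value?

Row minima: Up → 1, Down → -6; maximin = 1.
Column maxima: 1 → 9, 2 → 6; minimax = 6.
1 ≠ 6, so there is no saddle point; optimal play is mixed.
Let Row play Up with probability p. Expected payoff against 1: 9p + (-6)(1−p) = 15p − 6; against 2: 1p + 6(1−p) = −5p + 6.
Setting these equal: 15p − 6 = −5p + 6 ⇒ 20p = 12 ⇒ p = 3/5, and the value is (15)·(3/5) − 6 = 3.
For Column: with q = P(1), equating Up's and Down's payoffs gives 8q + 1 = −12q + 6 ⇒ q = 1/4.

3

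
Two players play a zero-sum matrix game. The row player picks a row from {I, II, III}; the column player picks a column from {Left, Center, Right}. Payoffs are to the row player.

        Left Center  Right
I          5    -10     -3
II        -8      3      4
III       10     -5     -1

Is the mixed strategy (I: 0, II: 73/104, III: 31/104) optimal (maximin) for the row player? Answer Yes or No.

No

Against Left this mix gives (73/104)·(-8) + (31/104)·10 = -137/52.
Against Center this mix gives (73/104)·3 + (31/104)·(-5) = 8/13.
Against Right this mix gives (73/104)·4 + (31/104)·(-1) = 261/104.
The column player will play Left, holding the row player to -137/52. Shifting weight toward the row that does better against Left would raise this floor (the equalizing mix achieves -5/13 against both Left and Center), so the proposed strategy is not optimal.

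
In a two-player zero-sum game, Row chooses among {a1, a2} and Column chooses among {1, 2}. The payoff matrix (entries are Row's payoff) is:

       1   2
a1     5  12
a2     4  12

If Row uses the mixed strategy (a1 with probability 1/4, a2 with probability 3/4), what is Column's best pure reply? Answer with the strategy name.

1

If Column plays 1, Row's expected payoff is (1/4)·5 + (3/4)·4 = 17/4.
If Column plays 2, Row's expected payoff is (1/4)·12 + (3/4)·12 = 12.
Column minimizes Row's payoff; the smallest is 17/4, so the best response is 1.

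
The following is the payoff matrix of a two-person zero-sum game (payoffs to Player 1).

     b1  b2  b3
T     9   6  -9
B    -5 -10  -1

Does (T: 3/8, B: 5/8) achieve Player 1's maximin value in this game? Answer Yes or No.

Yes

Against b1 this mix gives (3/8)·9 + (5/8)·(-5) = 1/4.
Against b2 this mix gives (3/8)·6 + (5/8)·(-10) = -4.
Against b3 this mix gives (3/8)·(-9) + (5/8)·(-1) = -4.
All of Player 2's active replies (b2, b3) yield -4, and no column does worse for Player 1. The mix makes Player 2 indifferent and guarantees -4, so it is optimal.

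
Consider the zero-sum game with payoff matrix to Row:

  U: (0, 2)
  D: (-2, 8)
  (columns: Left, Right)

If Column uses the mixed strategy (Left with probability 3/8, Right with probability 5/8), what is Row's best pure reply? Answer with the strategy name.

Expected payoff of U: (3/8)·0 + (5/8)·2 = 5/4.
Expected payoff of D: (3/8)·(-2) + (5/8)·8 = 17/4.
The largest is 17/4, so Row's best response is D.

D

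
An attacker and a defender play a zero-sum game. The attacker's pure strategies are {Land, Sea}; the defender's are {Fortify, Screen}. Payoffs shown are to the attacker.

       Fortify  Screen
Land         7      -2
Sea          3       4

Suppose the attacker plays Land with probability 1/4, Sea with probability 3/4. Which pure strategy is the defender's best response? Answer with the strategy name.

If the defender plays Fortify, the attacker's expected payoff is (1/4)·7 + (3/4)·3 = 4.
If the defender plays Screen, the attacker's expected payoff is (1/4)·(-2) + (3/4)·4 = 5/2.
The defender minimizes the attacker's payoff; the smallest is 5/2, so the best response is Screen.

Screen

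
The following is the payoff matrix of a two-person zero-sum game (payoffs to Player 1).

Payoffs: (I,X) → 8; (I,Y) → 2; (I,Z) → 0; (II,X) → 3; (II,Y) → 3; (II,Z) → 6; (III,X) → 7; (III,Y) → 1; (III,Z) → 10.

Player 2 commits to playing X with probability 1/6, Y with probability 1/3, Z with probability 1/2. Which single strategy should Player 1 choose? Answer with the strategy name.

Expected payoff of I: (1/6)·8 + (1/3)·2 + (1/2)·0 = 2.
Expected payoff of II: (1/6)·3 + (1/3)·3 + (1/2)·6 = 9/2.
Expected payoff of III: (1/6)·7 + (1/3)·1 + (1/2)·10 = 13/2.
The largest is 13/2, so Player 1's best response is III.

III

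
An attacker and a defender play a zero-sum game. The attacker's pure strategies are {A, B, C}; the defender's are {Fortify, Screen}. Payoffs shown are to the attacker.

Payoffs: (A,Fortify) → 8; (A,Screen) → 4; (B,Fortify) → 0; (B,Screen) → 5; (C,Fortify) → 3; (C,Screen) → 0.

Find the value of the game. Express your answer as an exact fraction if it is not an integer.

Row minima: A → 4, B → 0, C → 0; maximin = 4.
Column maxima: Fortify → 8, Screen → 5; minimax = 5.
4 ≠ 5, so there is no saddle point; optimal play is mixed.
C is strictly dominated by A, so the attacker never plays it.
On the remaining 2×2 (A, B vs Fortify, Screen):
Let the attacker play A with probability p. Expected payoff against Fortify: 8p + 0(1−p) = 8p; against Screen: 4p + 5(1−p) = −p + 5.
Setting these equal: 8p = −p + 5 ⇒ 9p = 5 ⇒ p = 5/9, and the value is (8)·(5/9) = 40/9.
For the defender: with q = P(Fortify), equating A's and B's payoffs gives 4q + 4 = −5q + 5 ⇒ q = 1/9.

40/9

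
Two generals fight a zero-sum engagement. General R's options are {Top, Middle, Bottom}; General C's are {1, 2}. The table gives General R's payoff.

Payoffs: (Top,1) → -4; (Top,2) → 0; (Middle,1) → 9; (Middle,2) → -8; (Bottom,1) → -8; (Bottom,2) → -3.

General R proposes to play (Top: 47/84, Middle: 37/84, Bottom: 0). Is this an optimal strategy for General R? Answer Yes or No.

No

Against 1 this mix gives (47/84)·(-4) + (37/84)·9 = 145/84.
Against 2 this mix gives (47/84)·0 + (37/84)·(-8) = -74/21.
General C will play 2, holding General R to -74/21. Shifting weight toward the row that does better against 2 would raise this floor (the equalizing mix achieves -32/21 against both 2 and 1), so the proposed strategy is not optimal.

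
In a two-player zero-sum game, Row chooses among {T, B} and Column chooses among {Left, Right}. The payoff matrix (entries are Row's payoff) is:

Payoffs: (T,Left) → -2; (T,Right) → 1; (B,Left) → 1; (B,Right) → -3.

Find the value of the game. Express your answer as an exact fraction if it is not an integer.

Row minima: T → -2, B → -3; maximin = -2.
Column maxima: Left → 1, Right → 1; minimax = 1.
-2 ≠ 1, so there is no saddle point; optimal play is mixed.
Let Row play T with probability p. Expected payoff against Left: (-2)p + 1(1−p) = −3p + 1; against Right: 1p + (-3)(1−p) = 4p − 3.
Setting these equal: −3p + 1 = 4p − 3 ⇒ −7p = -4 ⇒ p = 4/7, and the value is (-3)·(4/7) + 1 = -5/7.
For Column: with q = P(Left), equating T's and B's payoffs gives −3q + 1 = 4q − 3 ⇒ q = 4/7.

-5/7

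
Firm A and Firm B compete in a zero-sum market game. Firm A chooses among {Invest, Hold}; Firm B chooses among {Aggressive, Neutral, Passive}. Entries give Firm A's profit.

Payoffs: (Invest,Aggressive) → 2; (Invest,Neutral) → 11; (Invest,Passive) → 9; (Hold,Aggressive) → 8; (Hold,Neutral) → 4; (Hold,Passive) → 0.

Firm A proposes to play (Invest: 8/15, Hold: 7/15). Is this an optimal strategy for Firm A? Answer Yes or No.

Against Aggressive this mix gives (8/15)·2 + (7/15)·8 = 24/5.
Against Neutral this mix gives (8/15)·11 + (7/15)·4 = 116/15.
Against Passive this mix gives (8/15)·9 + (7/15)·0 = 24/5.
All of Firm B's active replies (Aggressive, Passive) yield 24/5, and no column does worse for Firm A. The mix makes Firm B indifferent and guarantees 24/5, so it is optimal.

Yes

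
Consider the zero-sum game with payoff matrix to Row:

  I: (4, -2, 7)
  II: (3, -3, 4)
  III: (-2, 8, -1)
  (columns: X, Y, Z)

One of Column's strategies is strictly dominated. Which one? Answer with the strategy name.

X holds Row's payoff strictly below Z in every row: 4 < 7, 3 < 4, -2 < -1.
So Z is strictly dominated for Column.

Z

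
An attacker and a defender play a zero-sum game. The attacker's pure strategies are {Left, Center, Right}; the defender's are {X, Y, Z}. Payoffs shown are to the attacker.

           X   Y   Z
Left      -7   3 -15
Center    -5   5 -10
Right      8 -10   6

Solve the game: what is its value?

-70/31

Row minima: Left → -15, Center → -10, Right → -10; maximin = -10.
Column maxima: X → 8, Y → 5, Z → 6; minimax = 5.
-10 ≠ 5, so there is no saddle point; optimal play is mixed.
Left is strictly dominated by Center, so the attacker never plays it.
X is strictly dominated by Z (it gives the attacker strictly more in every row), so the defender never plays it.
On the remaining 2×2 (Center, Right vs Y, Z):
Let the attacker play Center with probability p. Expected payoff against Y: 5p + (-10)(1−p) = 15p − 10; against Z: (-10)p + 6(1−p) = −16p + 6.
Setting these equal: 15p − 10 = −16p + 6 ⇒ 31p = 16 ⇒ p = 16/31, and the value is (15)·(16/31) − 10 = -70/31.
For the defender: with q = P(Y), equating Center's and Right's payoffs gives 15q − 10 = −16q + 6 ⇒ q = 16/31.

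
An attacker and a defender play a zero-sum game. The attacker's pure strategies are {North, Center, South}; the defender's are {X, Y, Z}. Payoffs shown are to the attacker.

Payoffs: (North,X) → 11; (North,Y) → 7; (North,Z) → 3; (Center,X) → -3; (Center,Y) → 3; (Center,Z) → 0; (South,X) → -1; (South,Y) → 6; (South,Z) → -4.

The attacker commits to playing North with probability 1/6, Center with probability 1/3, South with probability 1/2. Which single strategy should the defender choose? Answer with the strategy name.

Z

If the defender plays X, the attacker's expected payoff is (1/6)·11 + (1/3)·(-3) + (1/2)·(-1) = 1/3.
If the defender plays Y, the attacker's expected payoff is (1/6)·7 + (1/3)·3 + (1/2)·6 = 31/6.
If the defender plays Z, the attacker's expected payoff is (1/6)·3 + (1/3)·0 + (1/2)·(-4) = -3/2.
The defender minimizes the attacker's payoff; the smallest is -3/2, so the best response is Z.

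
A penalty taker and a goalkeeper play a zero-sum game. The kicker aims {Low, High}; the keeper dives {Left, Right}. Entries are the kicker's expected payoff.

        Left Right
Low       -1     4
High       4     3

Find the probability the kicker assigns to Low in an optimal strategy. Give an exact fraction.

Row minima: Low → -1, High → 3; maximin = 3.
Column maxima: Left → 4, Right → 4; minimax = 4.
3 ≠ 4, so there is no saddle point; optimal play is mixed.
Let the kicker play Low with probability p. Expected payoff against Left: (-1)p + 4(1−p) = −5p + 4; against Right: 4p + 3(1−p) = p + 3.
Setting these equal: −5p + 4 = p + 3 ⇒ −6p = -1 ⇒ p = 1/6, and the value is (-5)·(1/6) + 4 = 19/6.
For the keeper: with q = P(Left), equating Low's and High's payoffs gives −5q + 4 = q + 3 ⇒ q = 1/6.

1/6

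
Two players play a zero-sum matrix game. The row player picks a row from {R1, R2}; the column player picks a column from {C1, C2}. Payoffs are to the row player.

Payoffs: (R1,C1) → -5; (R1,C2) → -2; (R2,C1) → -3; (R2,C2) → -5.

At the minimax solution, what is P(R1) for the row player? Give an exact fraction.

Row minima: R1 → -5, R2 → -5; maximin = -5.
Column maxima: C1 → -3, C2 → -2; minimax = -3.
-5 ≠ -3, so there is no saddle point; optimal play is mixed.
Let the row player play R1 with probability p. Expected payoff against C1: (-5)p + (-3)(1−p) = −2p − 3; against C2: (-2)p + (-5)(1−p) = 3p − 5.
Setting these equal: −2p − 3 = 3p − 5 ⇒ −5p = -2 ⇒ p = 2/5, and the value is (-2)·(2/5) − 3 = -19/5.
For the column player: with q = P(C1), equating R1's and R2's payoffs gives −3q − 2 = 2q − 5 ⇒ q = 3/5.

2/5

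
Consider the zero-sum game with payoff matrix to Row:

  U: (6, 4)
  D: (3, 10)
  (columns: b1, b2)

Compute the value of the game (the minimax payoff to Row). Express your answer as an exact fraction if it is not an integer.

Row minima: U → 4, D → 3; maximin = 4.
Column maxima: b1 → 6, b2 → 10; minimax = 6.
4 ≠ 6, so there is no saddle point; optimal play is mixed.
Let Row play U with probability p. Expected payoff against b1: 6p + 3(1−p) = 3p + 3; against b2: 4p + 10(1−p) = −6p + 10.
Setting these equal: 3p + 3 = −6p + 10 ⇒ 9p = 7 ⇒ p = 7/9, and the value is (3)·(7/9) + 3 = 16/3.
For Column: with q = P(b1), equating U's and D's payoffs gives 2q + 4 = −7q + 10 ⇒ q = 2/3.

16/3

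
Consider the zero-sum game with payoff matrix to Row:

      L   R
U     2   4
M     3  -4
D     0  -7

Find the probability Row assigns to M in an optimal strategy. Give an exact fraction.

Row minima: U → 2, M → -4, D → -7; maximin = 2.
Column maxima: L → 3, R → 4; minimax = 3.
2 ≠ 3, so there is no saddle point; optimal play is mixed.
D is strictly dominated by U, so Row never plays it.
On the remaining 2×2 (U, M vs L, R):
Let Row play U with probability p. Expected payoff against L: 2p + 3(1−p) = −p + 3; against R: 4p + (-4)(1−p) = 8p − 4.
Setting these equal: −p + 3 = 8p − 4 ⇒ −9p = -7 ⇒ p = 7/9, and the value is (-1)·(7/9) + 3 = 20/9.
For Column: with q = P(L), equating U's and M's payoffs gives −2q + 4 = 7q − 4 ⇒ q = 8/9.

2/9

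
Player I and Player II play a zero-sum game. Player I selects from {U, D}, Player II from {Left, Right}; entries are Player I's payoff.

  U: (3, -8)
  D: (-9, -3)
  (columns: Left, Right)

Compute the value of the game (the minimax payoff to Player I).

-81/17

Row minima: U → -8, D → -9; maximin = -8.
Column maxima: Left → 3, Right → -3; minimax = -3.
-8 ≠ -3, so there is no saddle point; optimal play is mixed.
Let Player I play U with probability p. Expected payoff against Left: 3p + (-9)(1−p) = 12p − 9; against Right: (-8)p + (-3)(1−p) = −5p − 3.
Setting these equal: 12p − 9 = −5p − 3 ⇒ 17p = 6 ⇒ p = 6/17, and the value is (12)·(6/17) − 9 = -81/17.
For Player II: with q = P(Left), equating U's and D's payoffs gives 11q − 8 = −6q − 3 ⇒ q = 5/17.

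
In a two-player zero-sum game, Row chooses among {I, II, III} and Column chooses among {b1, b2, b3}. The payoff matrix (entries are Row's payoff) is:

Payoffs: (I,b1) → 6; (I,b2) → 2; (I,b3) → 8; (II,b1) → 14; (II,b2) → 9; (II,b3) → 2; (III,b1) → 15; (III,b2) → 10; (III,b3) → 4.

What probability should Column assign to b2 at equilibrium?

1/3

Row minima: I → 2, II → 2, III → 4; maximin = 4.
Column maxima: b1 → 15, b2 → 10, b3 → 8; minimax = 8.
4 ≠ 8, so there is no saddle point; optimal play is mixed.
II is strictly dominated by III, so Row never plays it.
b1 is strictly dominated by b2 (it gives Row strictly more in every row), so Column never plays it.
On the remaining 2×2 (I, III vs b2, b3):
Let Row play I with probability p. Expected payoff against b2: 2p + 10(1−p) = −8p + 10; against b3: 8p + 4(1−p) = 4p + 4.
Setting these equal: −8p + 10 = 4p + 4 ⇒ −12p = -6 ⇒ p = 1/2, and the value is (-8)·(1/2) + 10 = 6.
For Column: with q = P(b2), equating I's and III's payoffs gives −6q + 8 = 6q + 4 ⇒ q = 1/3.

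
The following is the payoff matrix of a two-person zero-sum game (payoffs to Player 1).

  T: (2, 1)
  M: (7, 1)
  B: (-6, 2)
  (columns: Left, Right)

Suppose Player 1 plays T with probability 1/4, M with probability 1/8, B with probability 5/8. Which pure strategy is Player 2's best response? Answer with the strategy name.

Left

If Player 2 plays Left, Player 1's expected payoff is (1/4)·2 + (1/8)·7 + (5/8)·(-6) = -19/8.
If Player 2 plays Right, Player 1's expected payoff is (1/4)·1 + (1/8)·1 + (5/8)·2 = 13/8.
Player 2 minimizes Player 1's payoff; the smallest is -19/8, so the best response is Left.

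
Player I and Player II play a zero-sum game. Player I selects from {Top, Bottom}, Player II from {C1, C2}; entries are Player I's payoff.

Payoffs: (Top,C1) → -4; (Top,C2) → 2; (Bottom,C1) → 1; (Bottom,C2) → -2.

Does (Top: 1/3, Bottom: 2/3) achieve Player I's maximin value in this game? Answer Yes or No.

Against C1 this mix gives (1/3)·(-4) + (2/3)·1 = -2/3.
Against C2 this mix gives (1/3)·2 + (2/3)·(-2) = -2/3.
All of Player II's active replies (C1, C2) yield -2/3, and no column does worse for Player I. The mix makes Player II indifferent and guarantees -2/3, so it is optimal.

Yes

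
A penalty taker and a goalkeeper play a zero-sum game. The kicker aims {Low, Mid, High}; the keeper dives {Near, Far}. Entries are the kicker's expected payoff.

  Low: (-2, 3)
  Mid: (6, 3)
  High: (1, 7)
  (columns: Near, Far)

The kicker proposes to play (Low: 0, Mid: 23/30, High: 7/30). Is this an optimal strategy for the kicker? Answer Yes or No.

Against Near this mix gives (23/30)·6 + (7/30)·1 = 29/6.
Against Far this mix gives (23/30)·3 + (7/30)·7 = 59/15.
The keeper will play Far, holding the kicker to 59/15. Shifting weight toward the row that does better against Far would raise this floor (the equalizing mix achieves 13/3 against both Far and Near), so the proposed strategy is not optimal.

No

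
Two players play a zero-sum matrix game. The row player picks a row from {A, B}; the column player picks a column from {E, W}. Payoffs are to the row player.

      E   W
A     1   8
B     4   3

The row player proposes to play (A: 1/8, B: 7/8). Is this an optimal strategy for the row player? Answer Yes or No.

Against E this mix gives (1/8)·1 + (7/8)·4 = 29/8.
Against W this mix gives (1/8)·8 + (7/8)·3 = 29/8.
All of the column player's active replies (E, W) yield 29/8, and no column does worse for the row player. The mix makes the column player indifferent and guarantees 29/8, so it is optimal.

Yes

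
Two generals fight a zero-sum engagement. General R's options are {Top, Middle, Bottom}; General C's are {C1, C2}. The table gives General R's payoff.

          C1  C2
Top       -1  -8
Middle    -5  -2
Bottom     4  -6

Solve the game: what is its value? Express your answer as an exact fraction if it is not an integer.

Row minima: Top → -8, Middle → -5, Bottom → -6; maximin = -5.
Column maxima: C1 → 4, C2 → -2; minimax = -2.
-5 ≠ -2, so there is no saddle point; optimal play is mixed.
Top is strictly dominated by Bottom, so General R never plays it.
On the remaining 2×2 (Middle, Bottom vs C1, C2):
Let General R play Middle with probability p. Expected payoff against C1: (-5)p + 4(1−p) = −9p + 4; against C2: (-2)p + (-6)(1−p) = 4p − 6.
Setting these equal: −9p + 4 = 4p − 6 ⇒ −13p = -10 ⇒ p = 10/13, and the value is (-9)·(10/13) + 4 = -38/13.
For General C: with q = P(C1), equating Middle's and Bottom's payoffs gives −3q − 2 = 10q − 6 ⇒ q = 4/13.

-38/13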